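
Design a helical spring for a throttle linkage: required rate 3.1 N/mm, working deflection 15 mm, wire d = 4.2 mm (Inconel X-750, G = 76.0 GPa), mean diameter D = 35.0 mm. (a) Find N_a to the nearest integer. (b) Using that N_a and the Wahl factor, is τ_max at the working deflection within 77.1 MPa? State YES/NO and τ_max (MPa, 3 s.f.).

(a) 22 coils; (b) YES, τ_max = 66.5 MPa

N_a = Gd⁴/(8D³k) = (76.0×10³)(4.2⁴)/(8·35.0³·3.1) = 22.24 → N_a = 22
Actual rate k = Gd⁴/(8D³·22) = 3.134 N/mm
Working load F = kδ = 3.134·15 = 47.009 N
C = 35.0/4.2 = 8.3333; K_W = (4C−1)/(4C−4)+0.615/C = 1.1761
τ_max = K_W·8FD/(πd³) = 1.1761·56.552 = 66.509 MPa
τ_max ≤ 77.1 MPa → acceptable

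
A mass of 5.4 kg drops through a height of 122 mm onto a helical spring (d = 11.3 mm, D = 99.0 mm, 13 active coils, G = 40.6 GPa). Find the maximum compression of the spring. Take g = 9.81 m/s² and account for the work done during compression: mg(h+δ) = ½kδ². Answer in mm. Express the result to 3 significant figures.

53.2 mm

k = Gd⁴/(8D³N_a) = (40.6×10³)(11.3⁴)/(8·99.0³·13) = 6.56 N/mm
W = mg = 5.4 × 9.81 = 52.974 N
½kδ² − Wδ − Wh = 0 → δ = (W + √(W² + 2kWh))/k
δ = (52.974 + √(2806.2 + 84791.7))/6.56 = (52.974 + 295.97)/6.56 = 53.193 mm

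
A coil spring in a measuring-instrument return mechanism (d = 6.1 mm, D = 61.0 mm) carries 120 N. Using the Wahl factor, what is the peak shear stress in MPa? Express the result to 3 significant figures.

94.0 MPa

Spring index C = D/d = 61.0/6.1 = 10.0000
K_W = (4C−1)/(4C−4) + 0.615/C = 39.000/36.000 + 0.0615 = 1.1448
τ₀ = 8FD/(πd³) = 8·120·61.0/(π·6.1³) = 58560/713.08 = 82.122 MPa
τ_max = K·τ₀ = 1.1448 × 82.122 = 94.016 MPa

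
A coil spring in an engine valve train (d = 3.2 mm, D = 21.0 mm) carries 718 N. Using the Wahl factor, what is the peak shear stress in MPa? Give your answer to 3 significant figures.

1440 MPa

Spring index C = D/d = 21.0/3.2 = 6.5625
K_W = (4C−1)/(4C−4) + 0.615/C = 25.250/22.250 + 0.0937 = 1.2285
τ₀ = 8FD/(πd³) = 8·718·21.0/(π·3.2³) = 120624/102.94 = 1171.7 MPa
τ_max = K·τ₀ = 1.2285 × 1171.7 = 1439.5 MPa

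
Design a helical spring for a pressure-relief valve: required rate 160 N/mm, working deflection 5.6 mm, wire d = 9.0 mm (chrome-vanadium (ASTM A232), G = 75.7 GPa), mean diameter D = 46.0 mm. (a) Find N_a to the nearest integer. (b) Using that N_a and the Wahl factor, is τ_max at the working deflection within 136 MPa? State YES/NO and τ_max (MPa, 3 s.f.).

(a) 4 coils; (b) NO, τ_max = 187 MPa

N_a = Gd⁴/(8D³k) = (75.7×10³)(9.0⁴)/(8·46.0³·160) = 3.986 → N_a = 4
Actual rate k = Gd⁴/(8D³·4) = 159.46 N/mm
Working load F = kδ = 159.46·5.6 = 892.96 N
C = 46.0/9.0 = 5.1111; K_W = (4C−1)/(4C−4)+0.615/C = 1.3028
τ_max = K_W·8FD/(πd³) = 1.3028·143.48 = 186.92 MPa
τ_max > 136 MPa → exceeds allowable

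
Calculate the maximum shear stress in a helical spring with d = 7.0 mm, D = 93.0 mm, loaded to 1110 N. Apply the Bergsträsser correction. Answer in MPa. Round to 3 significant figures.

843 MPa

Spring index C = D/d = 93.0/7.0 = 13.2857
K_B = (4C+2)/(4C−3) = 55.143/50.143 = 1.0997
τ₀ = 8FD/(πd³) = 8·1110·93.0/(π·7.0³) = 825840/1077.6 = 766.39 MPa
τ_max = K·τ₀ = 1.0997 × 766.39 = 842.81 MPa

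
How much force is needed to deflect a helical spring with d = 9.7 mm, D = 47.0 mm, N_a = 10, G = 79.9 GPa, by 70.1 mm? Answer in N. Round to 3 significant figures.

k = Gd⁴/(8D³N_a) = (79.9×10³)(9.7⁴)/(8·47.0³·10) = 85.163 N/mm
F = k·δ = 85.163 × 70.1 = 5969.9 N

5970 N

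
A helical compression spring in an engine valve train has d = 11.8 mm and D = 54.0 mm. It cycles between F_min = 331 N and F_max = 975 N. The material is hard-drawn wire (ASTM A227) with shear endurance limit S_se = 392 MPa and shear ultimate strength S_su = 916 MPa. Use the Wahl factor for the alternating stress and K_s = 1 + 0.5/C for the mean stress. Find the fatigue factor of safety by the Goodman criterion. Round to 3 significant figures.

6.31

C = D/d = 54.0/11.8 = 4.5763; K_W = (4C−1)/(4C−4)+0.615/C = 1.3441; K_s = 1+0.5/C = 1.1093
F_a = (F_max−F_min)/2 = 322 N; F_m = (F_max+F_min)/2 = 653 N
τ_a = K_W·8F_aD/(πd³) = 1.3441 × 26.949 = 36.222 MPa
τ_m = K_s·8F_mD/(πd³) = 1.1093 × 54.651 = 60.623 MPa
Goodman: 1/n_f = τ_a/S_se + τ_m/S_su = 36.222/392 + 60.623/916 = 0.09240 + 0.06618 = 0.15859
n_f = 1/0.15859 = 6.306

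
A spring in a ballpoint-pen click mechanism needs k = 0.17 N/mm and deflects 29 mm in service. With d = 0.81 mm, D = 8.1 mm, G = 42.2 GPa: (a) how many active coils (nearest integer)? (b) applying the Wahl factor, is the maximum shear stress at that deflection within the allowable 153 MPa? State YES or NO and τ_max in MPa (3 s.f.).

N_a = Gd⁴/(8D³k) = (42.2×10³)(0.81⁴)/(8·8.1³·0.17) = 25.13 → N_a = 25
Actual rate k = Gd⁴/(8D³·25) = 0.17091 N/mm
Working load F = kδ = 0.17091·29 = 4.9564 N
C = 8.1/0.81 = 10.0000; K_W = (4C−1)/(4C−4)+0.615/C = 1.1448
τ_max = K_W·8FD/(πd³) = 1.1448·192.37 = 220.23 MPa
τ_max > 153 MPa → exceeds allowable

(a) 25 coils; (b) NO, τ_max = 220 MPa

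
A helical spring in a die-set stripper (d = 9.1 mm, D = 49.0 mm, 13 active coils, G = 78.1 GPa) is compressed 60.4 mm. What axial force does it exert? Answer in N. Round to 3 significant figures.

k = Gd⁴/(8D³N_a) = (78.1×10³)(9.1⁴)/(8·49.0³·13) = 43.772 N/mm
F = k·δ = 43.772 × 60.4 = 2643.8 N

2640 N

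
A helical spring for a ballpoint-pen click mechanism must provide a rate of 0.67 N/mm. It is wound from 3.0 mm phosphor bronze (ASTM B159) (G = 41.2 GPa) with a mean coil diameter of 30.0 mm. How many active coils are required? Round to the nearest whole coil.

N_a = Gd⁴/(8D³k) = (41.2×10³ × 3.0⁴)/(8 × 30.0³ × 0.67)
    = 3.3372e+06 / 144720 = 23.06 → 23 coils

23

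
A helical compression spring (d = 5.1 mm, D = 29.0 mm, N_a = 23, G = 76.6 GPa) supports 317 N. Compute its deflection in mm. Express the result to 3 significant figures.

27.5 mm

k = Gd⁴/(8D³N_a) = (76.6×10³)(5.1⁴)/(8·29.0³·23) = 11.548 N/mm
δ = F/k = 317 / 11.548 = 27.451 mm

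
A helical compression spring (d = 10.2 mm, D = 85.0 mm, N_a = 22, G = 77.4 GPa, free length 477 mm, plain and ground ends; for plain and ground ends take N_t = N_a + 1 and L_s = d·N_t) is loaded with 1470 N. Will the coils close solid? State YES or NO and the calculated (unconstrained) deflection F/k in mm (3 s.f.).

NO, δ = 190 mm

k = Gd⁴/(8D³N_a) = (77.4×10³)(10.2⁴)/(8·85.0³·22) = 7.7513 N/mm
N_t = 23; L_s = 10.2·23 = 234.6 mm; δ_solid = L₀ − L_s = 477 − 234.6 = 242.4 mm
δ = F/k = 1470/7.7513 = 189.65 mm
δ < δ_solid → spring does not go solid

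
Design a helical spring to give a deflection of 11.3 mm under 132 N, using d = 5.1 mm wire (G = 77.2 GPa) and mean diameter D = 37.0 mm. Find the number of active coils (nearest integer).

Required rate k = F/δ = 132/11.3 = 11.681 N/mm
N_a = Gd⁴/(8D³k) = (77.2×10³ × 5.1⁴)/(8 × 37.0³ × 11.681)
    = 5.22274e+07 / 4.73359e+06 = 11.03 → 11 coils

11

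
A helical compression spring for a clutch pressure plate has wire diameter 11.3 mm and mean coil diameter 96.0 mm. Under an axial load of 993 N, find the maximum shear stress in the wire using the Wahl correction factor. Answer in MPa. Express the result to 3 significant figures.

197 MPa

Spring index C = D/d = 96.0/11.3 = 8.4956
K_W = (4C−1)/(4C−4) + 0.615/C = 32.982/29.982 + 0.0724 = 1.1724
τ₀ = 8FD/(πd³) = 8·993·96.0/(π·11.3³) = 762624/4533 = 168.24 MPa
τ_max = K·τ₀ = 1.1724 × 168.24 = 197.25 MPa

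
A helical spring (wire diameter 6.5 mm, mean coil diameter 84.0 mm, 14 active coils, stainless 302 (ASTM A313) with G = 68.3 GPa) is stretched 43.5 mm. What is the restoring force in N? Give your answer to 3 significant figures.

k = Gd⁴/(8D³N_a) = (68.3×10³)(6.5⁴)/(8·84.0³·14) = 1.8366 N/mm
F = k·δ = 1.8366 × 43.5 = 79.893 N

79.9 N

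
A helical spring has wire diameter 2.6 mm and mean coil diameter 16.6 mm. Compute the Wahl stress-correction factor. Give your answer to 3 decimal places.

1.236

C = D/d = 16.6/2.6 = 6.3846
K_W = (4C−1)/(4C−4) + 0.615/C = 24.538/21.538 + 0.0963 = 1.2356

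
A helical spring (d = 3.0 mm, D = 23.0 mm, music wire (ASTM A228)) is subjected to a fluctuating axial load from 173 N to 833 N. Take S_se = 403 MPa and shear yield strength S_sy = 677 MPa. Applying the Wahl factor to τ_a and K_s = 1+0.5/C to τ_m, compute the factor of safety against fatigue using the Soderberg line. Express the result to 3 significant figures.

0.261

C = D/d = 23.0/3.0 = 7.6667; K_W = (4C−1)/(4C−4)+0.615/C = 1.1927; K_s = 1+0.5/C = 1.0652
F_a = (F_max−F_min)/2 = 330 N; F_m = (F_max+F_min)/2 = 503 N
τ_a = K_W·8F_aD/(πd³) = 1.1927 × 715.84 = 853.8 MPa
τ_m = K_s·8F_mD/(πd³) = 1.0652 × 1091.1 = 1162.3 MPa
Soderberg: 1/n_f = τ_a/S_se + τ_m/S_sy = 853.8/403 + 1162.3/677 = 2.11861 + 1.71681 = 3.8354
n_f = 1/3.8354 = 0.2607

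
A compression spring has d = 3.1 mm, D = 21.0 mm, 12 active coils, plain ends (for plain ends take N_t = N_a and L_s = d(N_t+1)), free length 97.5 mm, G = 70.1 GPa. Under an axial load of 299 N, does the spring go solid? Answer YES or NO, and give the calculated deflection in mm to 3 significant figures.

NO, δ = 41.1 mm

k = Gd⁴/(8D³N_a) = (70.1×10³)(3.1⁴)/(8·21.0³·12) = 7.2817 N/mm
N_t = 12; L_s = 3.1·13 = 40.3 mm; δ_solid = L₀ − L_s = 97.5 − 40.3 = 57.2 mm
δ = F/k = 299/7.2817 = 41.062 mm
δ < δ_solid → spring does not go solid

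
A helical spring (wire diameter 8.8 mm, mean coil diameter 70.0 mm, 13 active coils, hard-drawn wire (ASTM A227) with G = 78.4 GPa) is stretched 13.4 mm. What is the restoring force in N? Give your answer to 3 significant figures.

177 N

k = Gd⁴/(8D³N_a) = (78.4×10³)(8.8⁴)/(8·70.0³·13) = 13.18 N/mm
F = k·δ = 13.18 × 13.4 = 176.61 N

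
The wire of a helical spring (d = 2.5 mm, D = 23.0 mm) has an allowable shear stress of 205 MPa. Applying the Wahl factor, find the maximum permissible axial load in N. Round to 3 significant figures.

47.2 N

C = D/d = 23.0/2.5 = 9.2000
K_W = (4C−1)/(4C−4) + 0.615/C = 35.800/32.800 + 0.0668 = 1.1583
τ_max = K·8FD/(πd³) → F_max = τ_allow·πd³/(8DK)
F_max = 205·π·2.5³/(8·23.0·1.1583) = 10063/213.13 = 47.215 N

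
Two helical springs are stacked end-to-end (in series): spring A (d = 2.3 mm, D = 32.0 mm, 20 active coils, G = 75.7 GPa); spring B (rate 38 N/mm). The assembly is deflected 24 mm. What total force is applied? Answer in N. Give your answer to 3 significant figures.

k_A = Gd⁴/(8D³N_a) = (75.7×10³)(2.3⁴)/(8·32.0³·20) = 0.40405 N/mm
Series: 1/k_eq = 1/0.40405 + 1/38 = 2.5012; k_eq = 0.3998 N/mm
F = k_eq·δ = 0.3998·24 = 9.5952 N

9.60 N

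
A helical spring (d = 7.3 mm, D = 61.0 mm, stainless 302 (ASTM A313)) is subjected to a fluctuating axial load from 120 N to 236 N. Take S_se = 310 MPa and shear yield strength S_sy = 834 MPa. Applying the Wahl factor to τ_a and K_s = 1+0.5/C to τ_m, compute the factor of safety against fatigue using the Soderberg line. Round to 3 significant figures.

5.61

C = D/d = 61.0/7.3 = 8.3562; K_W = (4C−1)/(4C−4)+0.615/C = 1.1756; K_s = 1+0.5/C = 1.0598
F_a = (F_max−F_min)/2 = 58 N; F_m = (F_max+F_min)/2 = 178 N
τ_a = K_W·8F_aD/(πd³) = 1.1756 × 23.16 = 27.225 MPa
τ_m = K_s·8F_mD/(πd³) = 1.0598 × 71.076 = 75.329 MPa
Soderberg: 1/n_f = τ_a/S_se + τ_m/S_sy = 27.225/310 + 75.329/834 = 0.08782 + 0.09032 = 0.17815
n_f = 1/0.17815 = 5.613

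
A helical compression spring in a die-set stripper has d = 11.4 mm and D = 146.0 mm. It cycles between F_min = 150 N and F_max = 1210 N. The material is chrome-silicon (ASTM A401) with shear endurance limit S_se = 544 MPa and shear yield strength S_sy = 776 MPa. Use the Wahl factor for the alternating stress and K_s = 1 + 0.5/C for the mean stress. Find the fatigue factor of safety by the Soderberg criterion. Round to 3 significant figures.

2.00

C = D/d = 146.0/11.4 = 12.8070; K_W = (4C−1)/(4C−4)+0.615/C = 1.1115; K_s = 1+0.5/C = 1.0390
F_a = (F_max−F_min)/2 = 530 N; F_m = (F_max+F_min)/2 = 680 N
τ_a = K_W·8F_aD/(πd³) = 1.1115 × 133 = 147.84 MPa
τ_m = K_s·8F_mD/(πd³) = 1.0390 × 170.64 = 177.3 MPa
Soderberg: 1/n_f = τ_a/S_se + τ_m/S_sy = 147.84/544 + 177.3/776 = 0.27176 + 0.22849 = 0.50024
n_f = 1/0.50024 = 1.999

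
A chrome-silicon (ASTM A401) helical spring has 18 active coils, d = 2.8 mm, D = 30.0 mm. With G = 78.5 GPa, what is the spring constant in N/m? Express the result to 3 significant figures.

1240 N/m

k = Gd⁴/(8D³N_a) = (78.5×10³ × 2.8⁴) / (8 × 30.0³ × 18)
  = 4.82505e+06 / 3.888e+06 = 1.241 N/mm = 1241 N/m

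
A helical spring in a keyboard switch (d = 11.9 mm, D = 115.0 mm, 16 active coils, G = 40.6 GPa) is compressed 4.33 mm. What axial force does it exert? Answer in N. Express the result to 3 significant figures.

18.1 N

k = Gd⁴/(8D³N_a) = (40.6×10³)(11.9⁴)/(8·115.0³·16) = 4.1823 N/mm
F = k·δ = 4.1823 × 4.33 = 18.109 N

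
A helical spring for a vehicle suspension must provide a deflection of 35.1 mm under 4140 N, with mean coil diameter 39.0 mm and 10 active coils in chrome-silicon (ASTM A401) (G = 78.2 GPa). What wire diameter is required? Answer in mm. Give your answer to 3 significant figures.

9.20 mm

Required rate k = F/δ = 4140/35.1 = 117.95 N/mm
d = (8D³N_a·k / G)^(1/4) = (8·39.0³·10·117.95 / (78.2×10³))^0.25
  = (7157.6)^0.25 = 9.1980 mm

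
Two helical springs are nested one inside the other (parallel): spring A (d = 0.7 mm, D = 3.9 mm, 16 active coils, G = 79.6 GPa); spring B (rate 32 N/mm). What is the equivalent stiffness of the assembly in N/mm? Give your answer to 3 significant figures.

k_A = Gd⁴/(8D³N_a) = (79.6×10³)(0.7⁴)/(8·3.9³·16) = 2.5171 N/mm
Parallel: k_eq = 2.5171 + 32 = 34.517 N/mm

34.5 N/mm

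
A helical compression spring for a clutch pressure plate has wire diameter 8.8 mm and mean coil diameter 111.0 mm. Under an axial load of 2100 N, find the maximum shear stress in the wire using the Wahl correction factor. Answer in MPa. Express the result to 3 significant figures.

970 MPa

Spring index C = D/d = 111.0/8.8 = 12.6136
K_W = (4C−1)/(4C−4) + 0.615/C = 49.455/46.455 + 0.0488 = 1.1133
τ₀ = 8FD/(πd³) = 8·2100·111.0/(π·8.8³) = 1.8648e+06/2140.9 = 871.03 MPa
τ_max = K·τ₀ = 1.1133 × 871.03 = 969.75 MPa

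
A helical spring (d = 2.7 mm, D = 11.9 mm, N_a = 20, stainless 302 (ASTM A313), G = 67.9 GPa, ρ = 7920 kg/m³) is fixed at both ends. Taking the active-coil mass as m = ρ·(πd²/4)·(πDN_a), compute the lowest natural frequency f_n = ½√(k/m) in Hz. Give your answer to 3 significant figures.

k = Gd⁴/(8D³N_a) = (67.9×10³)(2.7⁴)/(8·11.9³·20) = 13.383 N/mm = 13383 N/m
Wire length L = πDN_a = π·11.9·20 = 747.7 mm
m = ρ·(πd²/4)·L = 7920 × 5.7256×10⁻⁶ m² × 0.7477 m = 0.033905 kg
f_n = ½√(k/m) = 0.5·√(13383/0.033905) = 0.5·√(3.9472e+05) = 314.14 Hz

314 Hz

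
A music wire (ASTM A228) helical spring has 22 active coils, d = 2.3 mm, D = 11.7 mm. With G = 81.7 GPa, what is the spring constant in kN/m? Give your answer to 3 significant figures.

k = Gd⁴/(8D³N_a) = (81.7×10³ × 2.3⁴) / (8 × 11.7³ × 22)
  = 2.2863e+06 / 281884 = 8.1108 N/mm

8.11 kN/m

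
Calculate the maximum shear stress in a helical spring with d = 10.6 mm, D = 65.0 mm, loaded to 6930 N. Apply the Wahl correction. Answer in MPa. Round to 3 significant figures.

Spring index C = D/d = 65.0/10.6 = 6.1321
K_W = (4C−1)/(4C−4) + 0.615/C = 23.528/20.528 + 0.1003 = 1.2464
τ₀ = 8FD/(πd³) = 8·6930·65.0/(π·10.6³) = 3.6036e+06/3741.7 = 963.09 MPa
τ_max = K·τ₀ = 1.2464 × 963.09 = 1200.4 MPa

1200 MPa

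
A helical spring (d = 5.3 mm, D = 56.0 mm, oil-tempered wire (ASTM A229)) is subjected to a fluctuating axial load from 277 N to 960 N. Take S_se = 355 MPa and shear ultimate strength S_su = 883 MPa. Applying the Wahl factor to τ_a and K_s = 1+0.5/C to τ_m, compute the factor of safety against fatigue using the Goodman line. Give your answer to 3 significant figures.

0.571

C = D/d = 56.0/5.3 = 10.5660; K_W = (4C−1)/(4C−4)+0.615/C = 1.1366; K_s = 1+0.5/C = 1.0473
F_a = (F_max−F_min)/2 = 341.5 N; F_m = (F_max+F_min)/2 = 618.5 N
τ_a = K_W·8F_aD/(πd³) = 1.1366 × 327.11 = 371.79 MPa
τ_m = K_s·8F_mD/(πd³) = 1.0473 × 592.43 = 620.47 MPa
Goodman: 1/n_f = τ_a/S_se + τ_m/S_su = 371.79/355 + 620.47/883 = 1.04731 + 0.70268 = 1.75
n_f = 1/1.75 = 0.5714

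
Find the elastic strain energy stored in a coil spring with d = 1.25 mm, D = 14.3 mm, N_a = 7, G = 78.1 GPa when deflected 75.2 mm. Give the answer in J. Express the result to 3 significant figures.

k = Gd⁴/(8D³N_a) = (78.1×10³)(1.25⁴)/(8·14.3³·7) = 1.1644 N/mm
U = ½kδ² = 0.5 × 1.1644 × 75.2² = 3292.3 N·mm = 3.2923 J

3.29 J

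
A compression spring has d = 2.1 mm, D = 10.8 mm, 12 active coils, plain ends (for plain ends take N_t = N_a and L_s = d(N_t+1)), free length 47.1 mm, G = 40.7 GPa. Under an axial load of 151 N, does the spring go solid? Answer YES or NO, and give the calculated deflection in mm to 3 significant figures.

k = Gd⁴/(8D³N_a) = (40.7×10³)(2.1⁴)/(8·10.8³·12) = 6.5453 N/mm
N_t = 12; L_s = 2.1·13 = 27.3 mm; δ_solid = L₀ − L_s = 47.1 − 27.3 = 19.8 mm
δ = F/k = 151/6.5453 = 23.07 mm
δ ≥ δ_solid → spring goes solid

YES, δ = 23.1 mm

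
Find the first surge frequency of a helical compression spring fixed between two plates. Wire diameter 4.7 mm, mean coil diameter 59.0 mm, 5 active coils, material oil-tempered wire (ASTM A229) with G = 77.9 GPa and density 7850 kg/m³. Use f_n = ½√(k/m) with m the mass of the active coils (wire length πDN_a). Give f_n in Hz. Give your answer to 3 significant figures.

95.7 Hz

k = Gd⁴/(8D³N_a) = (77.9×10³)(4.7⁴)/(8·59.0³·5) = 4.6271 N/mm = 4627.1 N/m
Wire length L = πDN_a = π·59.0·5 = 926.77 mm
m = ρ·(πd²/4)·L = 7850 × 17.349×10⁻⁶ m² × 0.92677 m = 0.12622 kg
f_n = ½√(k/m) = 0.5·√(4627.1/0.12622) = 0.5·√(36659) = 95.733 Hz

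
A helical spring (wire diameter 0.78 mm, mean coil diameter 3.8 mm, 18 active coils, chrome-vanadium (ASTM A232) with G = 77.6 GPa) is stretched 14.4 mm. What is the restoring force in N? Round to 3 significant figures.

k = Gd⁴/(8D³N_a) = (77.6×10³)(0.78⁴)/(8·3.8³·18) = 3.6352 N/mm
F = k·δ = 3.6352 × 14.4 = 52.347 N

52.3 N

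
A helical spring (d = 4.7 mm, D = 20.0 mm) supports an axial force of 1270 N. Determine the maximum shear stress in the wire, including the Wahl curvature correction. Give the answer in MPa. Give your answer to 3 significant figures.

Spring index C = D/d = 20.0/4.7 = 4.2553
K_W = (4C−1)/(4C−4) + 0.615/C = 16.021/13.021 + 0.1445 = 1.3749
τ₀ = 8FD/(πd³) = 8·1270·20.0/(π·4.7³) = 203200/326.17 = 622.99 MPa
τ_max = K·τ₀ = 1.3749 × 622.99 = 856.56 MPa

857 MPa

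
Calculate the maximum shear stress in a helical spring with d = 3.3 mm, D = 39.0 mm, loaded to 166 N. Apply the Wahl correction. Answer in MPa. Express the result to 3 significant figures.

514 MPa

Spring index C = D/d = 39.0/3.3 = 11.8182
K_W = (4C−1)/(4C−4) + 0.615/C = 46.273/43.273 + 0.0520 = 1.1214
τ₀ = 8FD/(πd³) = 8·166·39.0/(π·3.3³) = 51792/112.9 = 458.74 MPa
τ_max = K·τ₀ = 1.1214 × 458.74 = 514.42 MPa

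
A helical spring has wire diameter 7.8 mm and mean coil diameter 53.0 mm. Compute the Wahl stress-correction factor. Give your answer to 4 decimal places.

C = D/d = 53.0/7.8 = 6.7949
K_W = (4C−1)/(4C−4) + 0.615/C = 26.179/23.179 + 0.0905 = 1.2199

1.2199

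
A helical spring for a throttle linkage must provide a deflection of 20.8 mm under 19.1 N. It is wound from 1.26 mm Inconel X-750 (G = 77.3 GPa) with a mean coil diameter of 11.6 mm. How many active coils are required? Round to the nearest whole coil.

17

Required rate k = F/δ = 19.1/20.8 = 0.91827 N/mm
N_a = Gd⁴/(8D³k) = (77.3×10³ × 1.26⁴)/(8 × 11.6³ × 0.91827)
    = 194833 / 11466.6 = 16.99 → 17 coils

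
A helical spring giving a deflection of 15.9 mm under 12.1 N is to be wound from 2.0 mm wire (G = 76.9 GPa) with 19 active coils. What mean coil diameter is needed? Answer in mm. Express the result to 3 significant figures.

Required rate k = F/δ = 12.1/15.9 = 0.76101 N/mm
D = (Gd⁴/(8N_a·k))^(1/3) = (76.9×10³·2.0⁴/(8·19·0.76101))^(1/3)
  = (10636.9)^(1/3) = 21.9923 mm

22.0 mm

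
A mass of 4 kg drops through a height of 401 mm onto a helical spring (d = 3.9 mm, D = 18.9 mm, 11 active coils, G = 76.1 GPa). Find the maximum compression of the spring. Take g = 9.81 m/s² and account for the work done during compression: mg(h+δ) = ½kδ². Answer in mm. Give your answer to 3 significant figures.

k = Gd⁴/(8D³N_a) = (76.1×10³)(3.9⁴)/(8·18.9³·11) = 29.633 N/mm
W = mg = 4 × 9.81 = 39.24 N
½kδ² − Wδ − Wh = 0 → δ = (W + √(W² + 2kWh))/k
δ = (39.24 + √(1539.8 + 932563))/29.633 = (39.24 + 966.49)/29.633 = 33.94 mm

33.9 mm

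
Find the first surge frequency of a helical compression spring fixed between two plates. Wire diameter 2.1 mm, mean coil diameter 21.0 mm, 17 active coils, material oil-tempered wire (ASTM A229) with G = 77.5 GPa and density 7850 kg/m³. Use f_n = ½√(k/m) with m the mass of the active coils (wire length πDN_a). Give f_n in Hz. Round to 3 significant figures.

k = Gd⁴/(8D³N_a) = (77.5×10³)(2.1⁴)/(8·21.0³·17) = 1.1967 N/mm = 1196.7 N/m
Wire length L = πDN_a = π·21.0·17 = 1121.5 mm
m = ρ·(πd²/4)·L = 7850 × 3.4636×10⁻⁶ m² × 1.1215 m = 0.030494 kg
f_n = ½√(k/m) = 0.5·√(1196.7/0.030494) = 0.5·√(39243) = 99.05 Hz

99.0 Hz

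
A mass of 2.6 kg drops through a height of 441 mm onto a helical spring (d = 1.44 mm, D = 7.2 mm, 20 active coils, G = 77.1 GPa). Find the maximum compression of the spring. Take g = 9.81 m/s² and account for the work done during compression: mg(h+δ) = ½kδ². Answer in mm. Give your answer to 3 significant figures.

k = Gd⁴/(8D³N_a) = (77.1×10³)(1.44⁴)/(8·7.2³·20) = 5.5512 N/mm
W = mg = 2.6 × 9.81 = 25.506 N
½kδ² − Wδ − Wh = 0 → δ = (W + √(W² + 2kWh))/k
δ = (25.506 + √(650.56 + 124881))/5.5512 = (25.506 + 354.3)/5.5512 = 68.42 mm

68.4 mm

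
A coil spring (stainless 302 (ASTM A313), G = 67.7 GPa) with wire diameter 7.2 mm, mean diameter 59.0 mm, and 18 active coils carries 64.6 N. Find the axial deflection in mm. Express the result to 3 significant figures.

k = Gd⁴/(8D³N_a) = (67.7×10³)(7.2⁴)/(8·59.0³·18) = 6.1518 N/mm
δ = F/k = 64.6 / 6.1518 = 10.501 mm

10.5 mm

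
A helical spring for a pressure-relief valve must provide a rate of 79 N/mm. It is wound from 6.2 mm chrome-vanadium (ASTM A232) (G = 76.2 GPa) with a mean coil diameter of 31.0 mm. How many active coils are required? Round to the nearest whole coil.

6

N_a = Gd⁴/(8D³k) = (76.2×10³ × 6.2⁴)/(8 × 31.0³ × 79)
    = 1.12596e+08 / 1.88279e+07 = 5.98 → 6 coils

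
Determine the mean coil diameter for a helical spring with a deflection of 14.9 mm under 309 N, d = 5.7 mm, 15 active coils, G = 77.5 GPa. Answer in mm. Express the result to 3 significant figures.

32.0 mm

Required rate k = F/δ = 309/14.9 = 20.738 N/mm
D = (Gd⁴/(8N_a·k))^(1/3) = (77.5×10³·5.7⁴/(8·15·20.738))^(1/3)
  = (32873.6)^(1/3) = 32.0343 mm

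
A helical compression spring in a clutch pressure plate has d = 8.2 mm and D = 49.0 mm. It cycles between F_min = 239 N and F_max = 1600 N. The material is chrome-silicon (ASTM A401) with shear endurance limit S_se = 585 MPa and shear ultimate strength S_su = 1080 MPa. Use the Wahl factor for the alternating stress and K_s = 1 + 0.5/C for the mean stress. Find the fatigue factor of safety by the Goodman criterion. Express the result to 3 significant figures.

C = D/d = 49.0/8.2 = 5.9756; K_W = (4C−1)/(4C−4)+0.615/C = 1.2537; K_s = 1+0.5/C = 1.0837
F_a = (F_max−F_min)/2 = 680.5 N; F_m = (F_max+F_min)/2 = 919.5 N
τ_a = K_W·8F_aD/(πd³) = 1.2537 × 154 = 193.06 MPa
τ_m = K_s·8F_mD/(πd³) = 1.0837 × 208.09 = 225.5 MPa
Goodman: 1/n_f = τ_a/S_se + τ_m/S_su = 193.06/585 + 225.5/1080 = 0.33002 + 0.20880 = 0.53882
n_f = 1/0.53882 = 1.856

1.86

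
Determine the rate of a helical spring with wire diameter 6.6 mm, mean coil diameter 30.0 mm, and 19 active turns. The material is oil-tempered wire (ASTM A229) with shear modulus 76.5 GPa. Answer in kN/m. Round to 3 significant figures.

k = Gd⁴/(8D³N_a) = (76.5×10³ × 6.6⁴) / (8 × 30.0³ × 19)
  = 1.45157e+08 / 4.104e+06 = 35.37 N/mm

35.4 kN/m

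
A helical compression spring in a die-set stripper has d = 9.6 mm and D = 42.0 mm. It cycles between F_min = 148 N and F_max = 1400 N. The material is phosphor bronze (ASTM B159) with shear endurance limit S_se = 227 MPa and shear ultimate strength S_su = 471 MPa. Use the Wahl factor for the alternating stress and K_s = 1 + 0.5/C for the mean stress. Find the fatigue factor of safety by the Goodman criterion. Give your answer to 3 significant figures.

C = D/d = 42.0/9.6 = 4.3750; K_W = (4C−1)/(4C−4)+0.615/C = 1.3628; K_s = 1+0.5/C = 1.1143
F_a = (F_max−F_min)/2 = 626 N; F_m = (F_max+F_min)/2 = 774 N
τ_a = K_W·8F_aD/(πd³) = 1.3628 × 75.675 = 103.13 MPa
τ_m = K_s·8F_mD/(πd³) = 1.1143 × 93.566 = 104.26 MPa
Goodman: 1/n_f = τ_a/S_se + τ_m/S_su = 103.13/227 + 104.26/471 = 0.45431 + 0.22136 = 0.67567
n_f = 1/0.67567 = 1.48

1.48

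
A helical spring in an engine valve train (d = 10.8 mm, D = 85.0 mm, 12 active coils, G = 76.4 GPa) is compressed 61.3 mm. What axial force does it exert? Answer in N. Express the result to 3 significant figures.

k = Gd⁴/(8D³N_a) = (76.4×10³)(10.8⁴)/(8·85.0³·12) = 17.63 N/mm
F = k·δ = 17.63 × 61.3 = 1080.7 N

1080 N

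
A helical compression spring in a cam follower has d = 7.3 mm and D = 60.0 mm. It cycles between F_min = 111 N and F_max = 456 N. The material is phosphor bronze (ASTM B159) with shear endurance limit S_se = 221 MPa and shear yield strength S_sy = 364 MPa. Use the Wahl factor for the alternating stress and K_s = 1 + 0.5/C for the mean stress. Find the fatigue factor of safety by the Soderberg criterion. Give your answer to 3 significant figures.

C = D/d = 60.0/7.3 = 8.2192; K_W = (4C−1)/(4C−4)+0.615/C = 1.1787; K_s = 1+0.5/C = 1.0608
F_a = (F_max−F_min)/2 = 172.5 N; F_m = (F_max+F_min)/2 = 283.5 N
τ_a = K_W·8F_aD/(πd³) = 1.1787 × 67.75 = 79.858 MPa
τ_m = K_s·8F_mD/(πd³) = 1.0608 × 111.35 = 118.12 MPa
Soderberg: 1/n_f = τ_a/S_se + τ_m/S_sy = 79.858/221 + 118.12/364 = 0.36135 + 0.32451 = 0.68586
n_f = 1/0.68586 = 1.458

1.46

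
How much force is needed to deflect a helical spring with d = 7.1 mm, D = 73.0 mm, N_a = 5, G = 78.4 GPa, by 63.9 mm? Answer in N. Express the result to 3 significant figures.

k = Gd⁴/(8D³N_a) = (78.4×10³)(7.1⁴)/(8·73.0³·5) = 12.803 N/mm
F = k·δ = 12.803 × 63.9 = 818.13 N

818 N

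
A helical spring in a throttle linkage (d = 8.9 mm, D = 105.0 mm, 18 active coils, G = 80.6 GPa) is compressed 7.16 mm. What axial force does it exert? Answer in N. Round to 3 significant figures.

21.7 N

k = Gd⁴/(8D³N_a) = (80.6×10³)(8.9⁴)/(8·105.0³·18) = 3.0336 N/mm
F = k·δ = 3.0336 × 7.16 = 21.721 N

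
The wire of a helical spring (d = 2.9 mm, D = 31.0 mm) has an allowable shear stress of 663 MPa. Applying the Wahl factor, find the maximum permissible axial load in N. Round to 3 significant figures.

180 N

C = D/d = 31.0/2.9 = 10.6897
K_W = (4C−1)/(4C−4) + 0.615/C = 41.759/38.759 + 0.0575 = 1.1349
τ_max = K·8FD/(πd³) → F_max = τ_allow·πd³/(8DK)
F_max = 663·π·2.9³/(8·31.0·1.1349) = 50799/281.46 = 180.48 N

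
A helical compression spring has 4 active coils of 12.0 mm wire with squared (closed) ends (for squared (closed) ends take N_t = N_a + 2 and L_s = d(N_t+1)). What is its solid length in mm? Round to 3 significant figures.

84.0 mm

squared (closed) ends: N_t = N_a + 2 = 4 + 2 = 6
L_s = d·(N_t+1) = 12.0 × 7 = 84 mm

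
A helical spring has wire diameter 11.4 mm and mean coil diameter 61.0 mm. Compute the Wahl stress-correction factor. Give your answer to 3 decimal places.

C = D/d = 61.0/11.4 = 5.3509
K_W = (4C−1)/(4C−4) + 0.615/C = 20.404/17.404 + 0.1149 = 1.2873

1.287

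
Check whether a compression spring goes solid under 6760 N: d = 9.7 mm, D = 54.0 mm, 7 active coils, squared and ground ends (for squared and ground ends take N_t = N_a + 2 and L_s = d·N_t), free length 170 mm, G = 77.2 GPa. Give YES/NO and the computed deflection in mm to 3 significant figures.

YES, δ = 87.2 mm

k = Gd⁴/(8D³N_a) = (77.2×10³)(9.7⁴)/(8·54.0³·7) = 77.506 N/mm
N_t = 9; L_s = 9.7·9 = 87.3 mm; δ_solid = L₀ − L_s = 170 − 87.3 = 82.7 mm
δ = F/k = 6760/77.506 = 87.219 mm
δ ≥ δ_solid → spring goes solid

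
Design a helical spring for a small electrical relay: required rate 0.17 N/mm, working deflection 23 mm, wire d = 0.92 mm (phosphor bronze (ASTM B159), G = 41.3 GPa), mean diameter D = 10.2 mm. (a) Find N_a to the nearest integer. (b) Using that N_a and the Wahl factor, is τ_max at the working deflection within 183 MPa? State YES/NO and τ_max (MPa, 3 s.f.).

N_a = Gd⁴/(8D³k) = (41.3×10³)(0.92⁴)/(8·10.2³·0.17) = 20.5 → N_a = 21
Actual rate k = Gd⁴/(8D³·21) = 0.16596 N/mm
Working load F = kδ = 0.16596·23 = 3.817 N
C = 10.2/0.92 = 11.0870; K_W = (4C−1)/(4C−4)+0.615/C = 1.1298
τ_max = K_W·8FD/(πd³) = 1.1298·127.32 = 143.85 MPa
τ_max ≤ 183 MPa → acceptable

(a) 21 coils; (b) YES, τ_max = 144 MPa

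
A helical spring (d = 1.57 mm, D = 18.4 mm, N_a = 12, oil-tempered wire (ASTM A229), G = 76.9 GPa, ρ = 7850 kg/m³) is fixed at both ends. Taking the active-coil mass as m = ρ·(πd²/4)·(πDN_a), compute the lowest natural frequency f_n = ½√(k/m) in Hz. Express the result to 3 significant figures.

k = Gd⁴/(8D³N_a) = (76.9×10³)(1.57⁴)/(8·18.4³·12) = 0.78127 N/mm = 781.27 N/m
Wire length L = πDN_a = π·18.4·12 = 693.66 mm
m = ρ·(πd²/4)·L = 7850 × 1.9359×10⁻⁶ m² × 0.69366 m = 0.010542 kg
f_n = ½√(k/m) = 0.5·√(781.27/0.010542) = 0.5·√(74113) = 136.12 Hz

136 Hz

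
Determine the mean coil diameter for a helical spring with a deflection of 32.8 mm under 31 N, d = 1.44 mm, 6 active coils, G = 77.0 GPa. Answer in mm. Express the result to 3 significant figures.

19.4 mm

Required rate k = F/δ = 31/32.8 = 0.94512 N/mm
D = (Gd⁴/(8N_a·k))^(1/3) = (77.0×10³·1.44⁴/(8·6·0.94512))^(1/3)
  = (7298.13)^(1/3) = 19.3971 mm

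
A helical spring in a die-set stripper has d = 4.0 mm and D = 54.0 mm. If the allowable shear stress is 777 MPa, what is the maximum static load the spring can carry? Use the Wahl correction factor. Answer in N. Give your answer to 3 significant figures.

327 N

C = D/d = 54.0/4.0 = 13.5000
K_W = (4C−1)/(4C−4) + 0.615/C = 53.000/50.000 + 0.0456 = 1.1056
τ_max = K·8FD/(πd³) → F_max = τ_allow·πd³/(8DK)
F_max = 777·π·4.0³/(8·54.0·1.1056) = 1.5623e+05/477.6 = 327.1 N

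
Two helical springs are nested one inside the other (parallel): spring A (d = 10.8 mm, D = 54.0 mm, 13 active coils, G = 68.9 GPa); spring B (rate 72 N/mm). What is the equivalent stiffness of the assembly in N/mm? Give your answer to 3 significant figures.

129 N/mm

k_A = Gd⁴/(8D³N_a) = (68.9×10³)(10.8⁴)/(8·54.0³·13) = 57.24 N/mm
Parallel: k_eq = 57.24 + 72 = 129.24 N/mm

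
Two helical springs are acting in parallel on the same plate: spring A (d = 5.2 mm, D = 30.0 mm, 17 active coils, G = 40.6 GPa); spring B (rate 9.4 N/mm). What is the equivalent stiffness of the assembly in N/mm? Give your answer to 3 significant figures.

k_A = Gd⁴/(8D³N_a) = (40.6×10³)(5.2⁴)/(8·30.0³·17) = 8.0842 N/mm
Parallel: k_eq = 8.0842 + 9.4 = 17.484 N/mm

17.5 N/mm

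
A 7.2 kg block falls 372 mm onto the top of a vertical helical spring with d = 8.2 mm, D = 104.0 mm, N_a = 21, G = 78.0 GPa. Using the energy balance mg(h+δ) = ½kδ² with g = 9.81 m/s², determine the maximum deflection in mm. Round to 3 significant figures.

210 mm

k = Gd⁴/(8D³N_a) = (78.0×10³)(8.2⁴)/(8·104.0³·21) = 1.8661 N/mm
W = mg = 7.2 × 9.81 = 70.632 N
½kδ² − Wδ − Wh = 0 → δ = (W + √(W² + 2kWh))/k
δ = (70.632 + √(4988.9 + 98065.3))/1.8661 = (70.632 + 321.02)/1.8661 = 209.87 mm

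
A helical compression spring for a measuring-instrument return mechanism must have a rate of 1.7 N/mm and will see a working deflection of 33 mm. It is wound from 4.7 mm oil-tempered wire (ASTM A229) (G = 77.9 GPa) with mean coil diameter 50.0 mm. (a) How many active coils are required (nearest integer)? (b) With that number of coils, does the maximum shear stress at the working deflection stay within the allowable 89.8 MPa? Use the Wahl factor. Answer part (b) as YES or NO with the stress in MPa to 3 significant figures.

N_a = Gd⁴/(8D³k) = (77.9×10³)(4.7⁴)/(8·50.0³·1.7) = 22.36 → N_a = 22
Actual rate k = Gd⁴/(8D³·22) = 1.7279 N/mm
Working load F = kδ = 1.7279·33 = 57.019 N
C = 50.0/4.7 = 10.6383; K_W = (4C−1)/(4C−4)+0.615/C = 1.1356
τ_max = K_W·8FD/(πd³) = 1.1356·69.926 = 79.409 MPa
τ_max ≤ 89.8 MPa → acceptable

(a) 22 coils; (b) YES, τ_max = 79.4 MPa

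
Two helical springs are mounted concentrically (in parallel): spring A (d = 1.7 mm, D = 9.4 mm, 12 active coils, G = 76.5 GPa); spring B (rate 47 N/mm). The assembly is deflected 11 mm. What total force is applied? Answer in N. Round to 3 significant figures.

605 N

k_A = Gd⁴/(8D³N_a) = (76.5×10³)(1.7⁴)/(8·9.4³·12) = 8.0131 N/mm
Parallel: k_eq = 8.0131 + 47 = 55.013 N/mm
F = k_eq·δ = 55.013·11 = 605.14 N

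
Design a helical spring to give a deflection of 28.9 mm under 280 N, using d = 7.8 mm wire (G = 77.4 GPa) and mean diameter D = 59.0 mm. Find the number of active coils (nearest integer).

Required rate k = F/δ = 280/28.9 = 9.6886 N/mm
N_a = Gd⁴/(8D³k) = (77.4×10³ × 7.8⁴)/(8 × 59.0³ × 9.6886)
    = 2.86497e+08 / 1.59186e+07 = 18 → 18 coils

18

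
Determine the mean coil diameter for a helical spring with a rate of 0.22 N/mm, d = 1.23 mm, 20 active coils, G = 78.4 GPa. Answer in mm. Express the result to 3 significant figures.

D = (Gd⁴/(8N_a·k))^(1/3) = (78.4×10³·1.23⁴/(8·20·0.22))^(1/3)
  = (5097.93)^(1/3) = 17.2107 mm

17.2 mm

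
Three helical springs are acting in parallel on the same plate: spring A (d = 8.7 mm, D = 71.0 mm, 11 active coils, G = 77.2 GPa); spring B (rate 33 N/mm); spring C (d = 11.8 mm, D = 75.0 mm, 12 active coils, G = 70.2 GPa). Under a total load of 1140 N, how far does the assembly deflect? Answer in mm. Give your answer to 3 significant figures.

k_A = Gd⁴/(8D³N_a) = (77.2×10³)(8.7⁴)/(8·71.0³·11) = 14.042 N/mm
k_C = Gd⁴/(8D³N_a) = (70.2×10³)(11.8⁴)/(8·75.0³·12) = 33.605 N/mm
Parallel: k_eq = 14.042 + 33 + 33.605 = 80.648 N/mm
δ = F/k_eq = 1140/80.648 = 14.136 mm

14.1 mm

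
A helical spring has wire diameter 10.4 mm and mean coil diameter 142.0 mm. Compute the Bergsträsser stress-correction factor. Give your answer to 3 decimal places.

C = D/d = 142.0/10.4 = 13.6538
K_B = (4C+2)/(4C−3) = 56.615/51.615 = 1.0969

1.097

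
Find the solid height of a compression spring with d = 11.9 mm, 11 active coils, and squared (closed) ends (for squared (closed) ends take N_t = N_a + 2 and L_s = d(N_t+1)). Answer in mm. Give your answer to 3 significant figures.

squared (closed) ends: N_t = N_a + 2 = 11 + 2 = 13
L_s = d·(N_t+1) = 11.9 × 14 = 166.6 mm

167 mm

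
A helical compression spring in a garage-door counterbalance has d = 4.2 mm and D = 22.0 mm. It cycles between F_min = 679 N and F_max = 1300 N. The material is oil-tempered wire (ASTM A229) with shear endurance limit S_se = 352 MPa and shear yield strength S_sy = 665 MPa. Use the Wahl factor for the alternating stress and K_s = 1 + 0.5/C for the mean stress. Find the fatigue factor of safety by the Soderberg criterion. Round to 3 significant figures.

0.477

C = D/d = 22.0/4.2 = 5.2381; K_W = (4C−1)/(4C−4)+0.615/C = 1.2944; K_s = 1+0.5/C = 1.0955
F_a = (F_max−F_min)/2 = 310.5 N; F_m = (F_max+F_min)/2 = 989.5 N
τ_a = K_W·8F_aD/(πd³) = 1.2944 × 234.79 = 303.9 MPa
τ_m = K_s·8F_mD/(πd³) = 1.0955 × 748.22 = 819.64 MPa
Soderberg: 1/n_f = τ_a/S_se + τ_m/S_sy = 303.9/352 + 819.64/665 = 0.86336 + 1.23255 = 2.0959
n_f = 1/2.0959 = 0.4771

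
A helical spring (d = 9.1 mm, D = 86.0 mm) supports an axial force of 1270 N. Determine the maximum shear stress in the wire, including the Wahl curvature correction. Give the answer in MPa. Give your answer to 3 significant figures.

426 MPa

Spring index C = D/d = 86.0/9.1 = 9.4505
K_W = (4C−1)/(4C−4) + 0.615/C = 36.802/33.802 + 0.0651 = 1.1538
τ₀ = 8FD/(πd³) = 8·1270·86.0/(π·9.1³) = 873760/2367.4 = 369.08 MPa
τ_max = K·τ₀ = 1.1538 × 369.08 = 425.85 MPa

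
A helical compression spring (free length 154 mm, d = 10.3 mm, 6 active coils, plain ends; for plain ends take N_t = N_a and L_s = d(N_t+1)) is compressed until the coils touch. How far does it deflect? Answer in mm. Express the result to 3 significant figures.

N_t = 6; L_s = 10.3·7 = 72.1 mm
δ_solid = L₀ − L_s = 154 − 72.1 = 81.9 mm

81.9 mm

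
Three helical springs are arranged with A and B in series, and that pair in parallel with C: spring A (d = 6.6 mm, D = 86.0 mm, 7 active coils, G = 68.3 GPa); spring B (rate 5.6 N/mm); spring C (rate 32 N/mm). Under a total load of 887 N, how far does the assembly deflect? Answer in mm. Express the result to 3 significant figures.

25.9 mm

k_A = Gd⁴/(8D³N_a) = (68.3×10³)(6.6⁴)/(8·86.0³·7) = 3.6384 N/mm
Springs A,B series: k_AB = 1/(1/3.6384+1/5.6) = 2.2055 N/mm; parallel with C: k_eq = 2.2055+32 = 34.205 N/mm
δ = F/k_eq = 887/34.205 = 25.932 mm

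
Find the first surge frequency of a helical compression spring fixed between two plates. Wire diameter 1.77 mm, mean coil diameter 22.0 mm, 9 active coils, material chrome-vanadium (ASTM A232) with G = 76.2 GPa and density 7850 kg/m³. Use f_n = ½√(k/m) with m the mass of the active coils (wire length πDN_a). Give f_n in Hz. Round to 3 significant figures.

142 Hz

k = Gd⁴/(8D³N_a) = (76.2×10³)(1.77⁴)/(8·22.0³·9) = 0.97555 N/mm = 975.55 N/m
Wire length L = πDN_a = π·22.0·9 = 622.04 mm
m = ρ·(πd²/4)·L = 7850 × 2.4606×10⁻⁶ m² × 0.62204 m = 0.012015 kg
f_n = ½√(k/m) = 0.5·√(975.55/0.012015) = 0.5·√(81194) = 142.47 Hz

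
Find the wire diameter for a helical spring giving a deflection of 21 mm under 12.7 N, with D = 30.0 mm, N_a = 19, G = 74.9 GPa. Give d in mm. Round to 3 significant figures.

Required rate k = F/δ = 12.7/21 = 0.60476 N/mm
d = (8D³N_a·k / G)^(1/4) = (8·30.0³·19·0.60476 / (74.9×10³))^0.25
  = (33.137)^0.25 = 2.3993 mm

2.40 mm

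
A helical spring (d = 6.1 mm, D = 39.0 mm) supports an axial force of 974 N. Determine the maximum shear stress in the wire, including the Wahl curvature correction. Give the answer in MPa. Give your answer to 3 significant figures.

526 MPa

Spring index C = D/d = 39.0/6.1 = 6.3934
K_W = (4C−1)/(4C−4) + 0.615/C = 24.574/21.574 + 0.0962 = 1.2353
τ₀ = 8FD/(πd³) = 8·974·39.0/(π·6.1³) = 303888/713.08 = 426.16 MPa
τ_max = K·τ₀ = 1.2353 × 426.16 = 526.42 MPa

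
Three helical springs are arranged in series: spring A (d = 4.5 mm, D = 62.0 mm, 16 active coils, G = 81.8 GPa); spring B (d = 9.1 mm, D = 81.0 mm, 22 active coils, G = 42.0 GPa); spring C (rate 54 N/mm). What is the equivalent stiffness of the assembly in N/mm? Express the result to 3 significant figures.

0.798 N/mm

k_A = Gd⁴/(8D³N_a) = (81.8×10³)(4.5⁴)/(8·62.0³·16) = 1.0996 N/mm
k_B = Gd⁴/(8D³N_a) = (42.0×10³)(9.1⁴)/(8·81.0³·22) = 3.0793 N/mm
Series: 1/k_eq = 1/1.0996 + 1/3.0793 + 1/54 = 1.2527; k_eq = 0.79826 N/mm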